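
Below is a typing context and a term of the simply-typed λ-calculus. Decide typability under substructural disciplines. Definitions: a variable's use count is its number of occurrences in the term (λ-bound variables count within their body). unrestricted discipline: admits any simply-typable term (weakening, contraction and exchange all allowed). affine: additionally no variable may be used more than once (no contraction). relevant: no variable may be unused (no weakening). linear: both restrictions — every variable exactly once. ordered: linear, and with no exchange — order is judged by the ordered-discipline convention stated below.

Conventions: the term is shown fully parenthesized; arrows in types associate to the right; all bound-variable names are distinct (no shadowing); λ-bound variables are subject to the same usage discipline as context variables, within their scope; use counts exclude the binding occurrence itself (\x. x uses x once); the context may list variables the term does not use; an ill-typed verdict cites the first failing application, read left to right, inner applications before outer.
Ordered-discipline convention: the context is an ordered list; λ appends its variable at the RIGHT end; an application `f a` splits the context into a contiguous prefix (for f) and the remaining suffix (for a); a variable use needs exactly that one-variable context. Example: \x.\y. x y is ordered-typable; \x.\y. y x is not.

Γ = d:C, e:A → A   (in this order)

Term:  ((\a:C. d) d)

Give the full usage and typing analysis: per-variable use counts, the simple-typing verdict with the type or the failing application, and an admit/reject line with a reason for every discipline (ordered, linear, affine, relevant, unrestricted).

use counts: d ×2; e ×0; a [bound] ×0
order of uses: d, d
typing: the term checks, with type C
ordered: ✗, uses contraction: d ×2; needs weakening: e, a unused
linear: ✗, uses contraction: d ×2; needs weakening: e, a unused
affine: ✗, uses contraction: d ×2
relevant: ✗, needs weakening: e, a unused
unrestricted: ✓, simply typable at C; W, C, E all held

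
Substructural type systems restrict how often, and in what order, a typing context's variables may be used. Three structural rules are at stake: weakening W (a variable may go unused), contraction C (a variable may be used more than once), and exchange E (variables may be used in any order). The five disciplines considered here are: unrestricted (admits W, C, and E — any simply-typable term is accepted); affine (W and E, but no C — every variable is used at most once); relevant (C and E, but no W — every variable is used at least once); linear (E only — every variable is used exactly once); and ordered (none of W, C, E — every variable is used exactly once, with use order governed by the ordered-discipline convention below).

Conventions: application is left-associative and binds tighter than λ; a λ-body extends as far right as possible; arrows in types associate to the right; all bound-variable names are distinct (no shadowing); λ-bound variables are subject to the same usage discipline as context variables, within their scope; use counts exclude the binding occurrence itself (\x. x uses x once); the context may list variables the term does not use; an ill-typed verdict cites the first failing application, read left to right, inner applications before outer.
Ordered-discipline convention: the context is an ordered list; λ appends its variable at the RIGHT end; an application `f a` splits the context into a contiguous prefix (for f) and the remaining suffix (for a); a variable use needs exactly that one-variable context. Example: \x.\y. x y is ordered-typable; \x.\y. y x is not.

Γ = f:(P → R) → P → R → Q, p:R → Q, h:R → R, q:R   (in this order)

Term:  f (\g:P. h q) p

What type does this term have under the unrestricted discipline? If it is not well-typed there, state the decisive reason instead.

not well-typed under unrestricted — not simply typable
use counts: f ×1, p ×1, h ×1, q ×1, g [bound] ×0
use order (left to right): f, h, q, p
typing: ill-typed: an application expects P but receives R → Q
all disciplines: ordered ✗; linear ✗; affine ✗; relevant ✗; unrestricted ✗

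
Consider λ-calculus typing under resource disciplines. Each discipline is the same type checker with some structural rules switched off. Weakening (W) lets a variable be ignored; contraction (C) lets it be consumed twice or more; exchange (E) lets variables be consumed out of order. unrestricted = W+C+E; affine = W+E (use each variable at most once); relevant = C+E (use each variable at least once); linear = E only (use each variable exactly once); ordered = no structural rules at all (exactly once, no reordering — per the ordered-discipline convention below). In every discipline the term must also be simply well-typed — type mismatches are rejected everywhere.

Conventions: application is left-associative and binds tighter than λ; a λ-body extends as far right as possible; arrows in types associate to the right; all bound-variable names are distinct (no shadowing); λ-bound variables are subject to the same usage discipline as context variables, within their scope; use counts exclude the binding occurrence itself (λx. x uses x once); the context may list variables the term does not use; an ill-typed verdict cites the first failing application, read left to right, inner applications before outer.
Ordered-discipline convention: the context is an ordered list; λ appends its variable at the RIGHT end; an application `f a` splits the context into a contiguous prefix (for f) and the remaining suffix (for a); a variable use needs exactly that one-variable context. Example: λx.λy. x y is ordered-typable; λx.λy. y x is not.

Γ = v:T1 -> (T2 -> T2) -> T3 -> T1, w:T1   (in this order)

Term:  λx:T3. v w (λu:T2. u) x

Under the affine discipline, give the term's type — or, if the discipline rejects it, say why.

term : T3 -> T1
use counts: v: 1×, w: 1×, x (bound): 1×, u (bound): 1×
left-to-right use order: v, w, u, x
typing: the term checks, with type T3 -> T1
across the five disciplines: ordered ✓ | linear ✓ | affine ✓ | relevant ✓ | unrestricted ✓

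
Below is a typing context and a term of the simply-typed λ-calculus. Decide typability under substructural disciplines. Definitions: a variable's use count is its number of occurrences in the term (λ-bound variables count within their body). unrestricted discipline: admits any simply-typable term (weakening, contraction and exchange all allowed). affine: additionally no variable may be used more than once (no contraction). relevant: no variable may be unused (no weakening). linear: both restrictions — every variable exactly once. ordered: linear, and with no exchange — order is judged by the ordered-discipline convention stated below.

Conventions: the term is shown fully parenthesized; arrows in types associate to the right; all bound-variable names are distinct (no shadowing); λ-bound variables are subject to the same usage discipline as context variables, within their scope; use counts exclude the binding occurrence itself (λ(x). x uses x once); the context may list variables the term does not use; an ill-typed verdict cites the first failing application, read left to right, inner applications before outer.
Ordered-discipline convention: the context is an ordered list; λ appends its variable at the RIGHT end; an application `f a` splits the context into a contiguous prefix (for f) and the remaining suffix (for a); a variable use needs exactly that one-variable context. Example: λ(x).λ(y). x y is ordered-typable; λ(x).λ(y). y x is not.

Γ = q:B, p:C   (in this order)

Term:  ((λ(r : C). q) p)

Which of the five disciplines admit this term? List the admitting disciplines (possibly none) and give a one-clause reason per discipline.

admitted in: affine, unrestricted
counts: q ×1; p ×1; r (bound) ×0
left-to-right use order: q, p
typing: well-typed at B
ordered: ✗, r left unused
linear: ✗, r left unused
affine: ✓, no duplicate uses among q, p, r
relevant: ✗, r left unused
unrestricted: ✓, type-checks (B) and nothing is barred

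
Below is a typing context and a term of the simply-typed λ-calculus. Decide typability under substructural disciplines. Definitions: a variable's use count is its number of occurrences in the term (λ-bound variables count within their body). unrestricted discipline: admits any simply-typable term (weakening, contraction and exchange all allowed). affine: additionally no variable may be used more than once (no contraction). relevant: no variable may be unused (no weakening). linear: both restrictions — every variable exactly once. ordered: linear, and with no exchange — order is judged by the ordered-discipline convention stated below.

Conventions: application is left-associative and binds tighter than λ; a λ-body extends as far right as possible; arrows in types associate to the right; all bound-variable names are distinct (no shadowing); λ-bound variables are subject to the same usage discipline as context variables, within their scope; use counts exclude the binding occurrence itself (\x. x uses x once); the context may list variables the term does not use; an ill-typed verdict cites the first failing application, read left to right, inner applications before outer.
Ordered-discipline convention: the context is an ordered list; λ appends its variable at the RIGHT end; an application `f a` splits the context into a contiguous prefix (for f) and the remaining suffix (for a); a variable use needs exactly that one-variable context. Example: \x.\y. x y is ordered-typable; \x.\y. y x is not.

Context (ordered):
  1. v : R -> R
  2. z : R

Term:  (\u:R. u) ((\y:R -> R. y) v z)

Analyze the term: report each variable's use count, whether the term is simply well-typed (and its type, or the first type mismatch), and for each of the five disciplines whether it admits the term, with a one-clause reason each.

counts: v: 1; z: 1; u [bound]: 1; y [bound]: 1
order of uses: u, y, v, z
typing: ✓ — R
ordered: ✓, single-use (v, z, u, y), ordered derivation ok
linear: ✓, v, z, u, y: one use apiece
affine: ✓, no duplicate uses among v, z, u, y
relevant: ✓, v, z, u, y: all used, weakening unneeded
unrestricted: ✓, typability at R is all that's needed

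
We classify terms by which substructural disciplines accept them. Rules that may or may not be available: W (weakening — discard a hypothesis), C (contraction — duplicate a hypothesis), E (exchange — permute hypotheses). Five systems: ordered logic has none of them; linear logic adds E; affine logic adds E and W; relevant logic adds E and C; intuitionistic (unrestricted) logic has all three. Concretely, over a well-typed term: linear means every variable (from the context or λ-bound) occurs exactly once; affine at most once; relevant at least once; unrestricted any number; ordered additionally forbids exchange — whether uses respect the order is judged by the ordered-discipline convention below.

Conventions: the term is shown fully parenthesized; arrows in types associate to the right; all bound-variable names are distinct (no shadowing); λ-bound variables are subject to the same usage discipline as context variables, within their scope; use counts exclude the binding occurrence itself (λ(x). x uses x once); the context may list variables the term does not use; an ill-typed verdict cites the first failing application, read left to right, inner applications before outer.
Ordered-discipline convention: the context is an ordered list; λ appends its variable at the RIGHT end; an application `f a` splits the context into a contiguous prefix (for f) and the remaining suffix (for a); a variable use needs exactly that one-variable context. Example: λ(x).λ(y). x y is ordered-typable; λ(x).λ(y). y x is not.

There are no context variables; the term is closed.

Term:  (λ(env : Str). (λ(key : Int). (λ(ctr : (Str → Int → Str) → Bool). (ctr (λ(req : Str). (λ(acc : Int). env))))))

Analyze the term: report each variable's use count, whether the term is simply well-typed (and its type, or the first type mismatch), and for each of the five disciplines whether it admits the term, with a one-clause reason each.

usage: env (bound) ×1, key (bound) ×0, ctr (bound) ×1, req (bound) ×0, acc (bound) ×0
uses in reading order: ctr, env
typing: well-typed — term : Str → Int → ((Str → Int → Str) → Bool) → Bool
ordered ✗ (needs weakening: key, req, acc unused)
linear ✗ (needs weakening: key, req, acc unused)
affine ✓ (env, key, ctr, req, acc: no repeats, contraction unneeded)
relevant ✗ (needs weakening: key, req, acc unused)
unrestricted ✓ (typability at Str → Int → ((Str → Int → Str) → Bool) → Bool is all that's needed)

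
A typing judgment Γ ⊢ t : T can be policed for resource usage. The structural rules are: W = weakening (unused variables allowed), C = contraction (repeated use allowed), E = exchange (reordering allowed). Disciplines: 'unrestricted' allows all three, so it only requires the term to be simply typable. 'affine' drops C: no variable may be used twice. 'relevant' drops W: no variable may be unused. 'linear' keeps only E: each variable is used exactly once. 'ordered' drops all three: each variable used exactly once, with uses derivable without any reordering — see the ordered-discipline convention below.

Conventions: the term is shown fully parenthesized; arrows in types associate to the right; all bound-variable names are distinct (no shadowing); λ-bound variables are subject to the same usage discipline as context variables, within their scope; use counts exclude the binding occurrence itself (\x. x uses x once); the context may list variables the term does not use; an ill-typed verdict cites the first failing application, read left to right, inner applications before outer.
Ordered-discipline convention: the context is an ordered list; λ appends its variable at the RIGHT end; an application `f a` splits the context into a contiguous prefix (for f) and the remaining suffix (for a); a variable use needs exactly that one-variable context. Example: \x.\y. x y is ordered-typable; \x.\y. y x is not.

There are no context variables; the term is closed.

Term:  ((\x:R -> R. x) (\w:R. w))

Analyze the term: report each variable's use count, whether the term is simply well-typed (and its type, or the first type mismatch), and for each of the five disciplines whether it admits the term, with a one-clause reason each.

counts: x (λ-bound): 1, w (λ-bound): 1
use order (left to right): x, w
typing: ✓ — R -> R
ordered: ✓ — x, w: once each, no exchange needed
linear: ✓ — exactly-once usage across x, w
affine: ✓ — no duplicate uses among x, w
relevant: ✓ — at least one use each (x, w)
unrestricted: ✓ — type-checks (R -> R) and nothing is barred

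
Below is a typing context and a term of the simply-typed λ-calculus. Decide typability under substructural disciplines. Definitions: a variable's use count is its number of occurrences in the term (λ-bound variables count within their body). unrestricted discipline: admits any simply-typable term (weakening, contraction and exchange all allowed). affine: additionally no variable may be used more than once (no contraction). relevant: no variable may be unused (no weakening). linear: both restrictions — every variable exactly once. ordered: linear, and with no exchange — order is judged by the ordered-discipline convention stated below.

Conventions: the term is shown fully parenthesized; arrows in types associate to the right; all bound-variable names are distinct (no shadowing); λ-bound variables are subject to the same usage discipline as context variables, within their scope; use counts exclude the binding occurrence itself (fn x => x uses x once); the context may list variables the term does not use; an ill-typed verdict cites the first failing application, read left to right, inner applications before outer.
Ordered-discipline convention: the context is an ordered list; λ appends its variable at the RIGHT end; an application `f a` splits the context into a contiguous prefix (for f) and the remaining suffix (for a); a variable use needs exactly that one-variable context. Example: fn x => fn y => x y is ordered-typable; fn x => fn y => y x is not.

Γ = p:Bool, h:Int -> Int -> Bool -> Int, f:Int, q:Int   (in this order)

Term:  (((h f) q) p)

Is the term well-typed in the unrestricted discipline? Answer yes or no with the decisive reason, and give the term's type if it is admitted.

yes — well-typed at Int; no restrictions here; term : Int
counts: p ×1; h ×1; f ×1; q ×1
left-to-right use order: h, f, q, p
typing: well-typed at Int
all disciplines: ordered ✗ | linear ✓ | affine ✓ | relevant ✓ | unrestricted ✓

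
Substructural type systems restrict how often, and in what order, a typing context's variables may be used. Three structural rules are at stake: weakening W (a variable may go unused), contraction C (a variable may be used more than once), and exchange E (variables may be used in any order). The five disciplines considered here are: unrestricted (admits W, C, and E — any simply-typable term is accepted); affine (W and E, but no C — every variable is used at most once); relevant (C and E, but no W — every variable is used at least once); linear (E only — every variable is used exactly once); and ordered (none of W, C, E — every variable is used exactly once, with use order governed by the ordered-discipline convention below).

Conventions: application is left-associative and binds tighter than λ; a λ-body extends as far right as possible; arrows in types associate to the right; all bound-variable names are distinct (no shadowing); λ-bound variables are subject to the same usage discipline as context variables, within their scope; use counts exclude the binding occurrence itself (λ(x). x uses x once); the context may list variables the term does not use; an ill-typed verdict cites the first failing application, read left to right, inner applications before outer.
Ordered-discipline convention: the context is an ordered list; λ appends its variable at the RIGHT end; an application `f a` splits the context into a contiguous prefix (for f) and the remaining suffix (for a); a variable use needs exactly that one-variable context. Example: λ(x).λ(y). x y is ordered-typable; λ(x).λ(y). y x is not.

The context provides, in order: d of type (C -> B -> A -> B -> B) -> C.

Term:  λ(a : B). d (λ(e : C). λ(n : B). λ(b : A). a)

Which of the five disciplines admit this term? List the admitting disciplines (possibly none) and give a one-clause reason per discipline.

admitted in: none
usage: d: 1×, a [bound]: 1×, e [bound]: 0×, n [bound]: 0×, b [bound]: 0×
left-to-right use order: d, a
typing: ill-typed: an argument C -> B -> A -> B mismatches the expected C -> B -> A -> B -> B
ordered: ✗, fails simple typing
linear: ✗, a type mismatch blocks all five
affine: ✗, the type mismatch rejects it
relevant: ✗, not simply typable
unrestricted: ✗, fails simple typing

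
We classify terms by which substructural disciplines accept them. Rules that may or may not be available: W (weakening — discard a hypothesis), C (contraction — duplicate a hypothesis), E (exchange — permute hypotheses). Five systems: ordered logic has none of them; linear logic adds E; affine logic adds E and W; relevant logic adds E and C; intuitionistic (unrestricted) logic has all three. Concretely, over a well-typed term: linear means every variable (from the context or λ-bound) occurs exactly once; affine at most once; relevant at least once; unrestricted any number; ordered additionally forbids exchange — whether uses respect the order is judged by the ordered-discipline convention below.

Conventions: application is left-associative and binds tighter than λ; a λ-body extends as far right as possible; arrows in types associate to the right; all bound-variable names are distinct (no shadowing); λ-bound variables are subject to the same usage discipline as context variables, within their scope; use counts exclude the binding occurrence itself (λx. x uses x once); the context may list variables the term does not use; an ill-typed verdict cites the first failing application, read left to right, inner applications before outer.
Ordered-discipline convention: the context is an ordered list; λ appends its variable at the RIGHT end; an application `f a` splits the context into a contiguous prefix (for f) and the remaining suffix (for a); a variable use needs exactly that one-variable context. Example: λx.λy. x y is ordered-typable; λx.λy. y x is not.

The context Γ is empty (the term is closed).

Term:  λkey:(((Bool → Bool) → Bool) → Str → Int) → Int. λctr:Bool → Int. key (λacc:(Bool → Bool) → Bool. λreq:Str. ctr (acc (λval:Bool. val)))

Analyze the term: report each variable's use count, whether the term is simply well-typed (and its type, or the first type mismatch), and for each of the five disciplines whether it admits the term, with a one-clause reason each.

variable uses: key (λ-bound) ×1; ctr (λ-bound) ×1; acc (λ-bound) ×1; req (λ-bound) ×0; val (λ-bound) ×1
left-to-right use order: key, ctr, acc, val
typing: ✓ — ((((Bool → Bool) → Bool) → Str → Int) → Int) → (Bool → Int) → Int
ordered: ✗, unused: req — weakening required
linear: ✗, unused: req — weakening required
affine: ✓, no duplicate uses among key, ctr, acc, req, val
relevant: ✗, unused: req — weakening required
unrestricted: ✓, simply typable at ((((Bool → Bool) → Bool) → Str → Int) → Int) → (Bool → Int) → Int; W, C, E all held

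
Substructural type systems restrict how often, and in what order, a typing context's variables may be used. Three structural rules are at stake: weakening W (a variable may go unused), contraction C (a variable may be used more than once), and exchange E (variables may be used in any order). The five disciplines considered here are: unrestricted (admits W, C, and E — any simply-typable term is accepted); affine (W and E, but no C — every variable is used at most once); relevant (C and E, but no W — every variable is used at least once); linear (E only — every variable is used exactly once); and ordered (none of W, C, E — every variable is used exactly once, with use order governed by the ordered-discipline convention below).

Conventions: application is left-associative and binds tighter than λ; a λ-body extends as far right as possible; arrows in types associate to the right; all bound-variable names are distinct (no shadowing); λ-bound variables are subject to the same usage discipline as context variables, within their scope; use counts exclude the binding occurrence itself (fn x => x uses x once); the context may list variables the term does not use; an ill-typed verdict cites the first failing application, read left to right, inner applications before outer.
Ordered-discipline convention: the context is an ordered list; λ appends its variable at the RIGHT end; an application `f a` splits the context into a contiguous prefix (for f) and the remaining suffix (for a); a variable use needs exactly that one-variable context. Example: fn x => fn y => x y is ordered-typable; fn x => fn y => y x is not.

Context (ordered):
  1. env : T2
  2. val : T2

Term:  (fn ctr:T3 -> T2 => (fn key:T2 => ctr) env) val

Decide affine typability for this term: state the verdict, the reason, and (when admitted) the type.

no — not simply typable
use counts: env: 1, val: 1, ctr (bound): 1, key (bound): 0
left-to-right use order: ctr, env, val
typing: ill-typed: an argument T2 mismatches the expected T3 -> T2
across the five disciplines: ordered ✗ | linear ✗ | affine ✗ | relevant ✗ | unrestricted ✗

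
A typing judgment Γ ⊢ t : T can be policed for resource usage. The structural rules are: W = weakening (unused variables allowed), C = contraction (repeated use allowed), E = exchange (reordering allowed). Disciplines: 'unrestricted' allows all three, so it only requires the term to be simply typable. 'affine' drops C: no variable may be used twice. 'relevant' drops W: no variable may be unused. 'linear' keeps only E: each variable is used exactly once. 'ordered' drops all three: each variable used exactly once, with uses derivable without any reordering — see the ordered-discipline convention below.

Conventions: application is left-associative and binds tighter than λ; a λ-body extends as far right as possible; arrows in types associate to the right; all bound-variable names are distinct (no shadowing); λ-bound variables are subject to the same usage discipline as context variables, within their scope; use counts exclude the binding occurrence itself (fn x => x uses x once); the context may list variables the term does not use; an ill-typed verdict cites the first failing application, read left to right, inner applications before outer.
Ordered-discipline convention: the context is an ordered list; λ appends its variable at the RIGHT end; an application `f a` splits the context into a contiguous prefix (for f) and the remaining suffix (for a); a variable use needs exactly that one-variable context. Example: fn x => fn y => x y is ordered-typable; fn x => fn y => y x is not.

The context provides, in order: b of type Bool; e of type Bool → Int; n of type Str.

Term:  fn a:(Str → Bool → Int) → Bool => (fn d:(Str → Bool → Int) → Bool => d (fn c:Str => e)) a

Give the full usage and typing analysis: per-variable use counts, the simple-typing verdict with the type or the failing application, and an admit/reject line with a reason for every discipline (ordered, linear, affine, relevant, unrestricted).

counts: b=0; e=1; n=0; a [bound]=1; d [bound]=1; c [bound]=0
order of uses: d, e, a
typing: well-typed at ((Str → Bool → Int) → Bool) → Bool
ordered: ✗ — b, n, c left unused
linear: ✗ — b, n, c left unused
affine: ✓ — at most one use each (b, e, n, a, d, c)
relevant: ✗ — b, n, c left unused
unrestricted: ✓ — type-checks (((Str → Bool → Int) → Bool) → Bool) and nothing is barred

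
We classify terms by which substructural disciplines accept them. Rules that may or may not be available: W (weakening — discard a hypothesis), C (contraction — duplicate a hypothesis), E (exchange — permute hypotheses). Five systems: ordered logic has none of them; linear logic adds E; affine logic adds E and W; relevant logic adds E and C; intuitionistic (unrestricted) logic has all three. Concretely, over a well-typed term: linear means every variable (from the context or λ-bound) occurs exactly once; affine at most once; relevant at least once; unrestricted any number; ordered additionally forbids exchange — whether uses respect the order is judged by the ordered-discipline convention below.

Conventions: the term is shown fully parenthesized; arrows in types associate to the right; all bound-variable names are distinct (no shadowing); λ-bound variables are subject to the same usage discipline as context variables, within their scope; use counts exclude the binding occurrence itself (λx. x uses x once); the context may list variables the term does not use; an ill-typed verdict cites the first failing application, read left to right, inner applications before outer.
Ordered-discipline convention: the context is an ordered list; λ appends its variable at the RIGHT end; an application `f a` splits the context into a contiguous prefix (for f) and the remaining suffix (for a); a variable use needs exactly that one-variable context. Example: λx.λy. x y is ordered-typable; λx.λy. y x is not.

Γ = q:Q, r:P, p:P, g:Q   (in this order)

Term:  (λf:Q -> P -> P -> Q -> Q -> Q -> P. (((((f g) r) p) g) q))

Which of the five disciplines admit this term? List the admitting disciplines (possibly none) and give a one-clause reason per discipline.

accepted by: relevant, unrestricted
use counts: q: 1×, r: 1×, p: 1×, g: 2×, f [bound]: 1×
uses in reading order: f, g, r, p, g, q
typing: ✓ — (Q -> P -> P -> Q -> Q -> Q -> P) -> Q -> P
ordered: ✗, g ×2 used more than once (contraction)
linear: ✗, g ×2 used more than once (contraction)
affine: ✗, g ×2 used more than once (contraction)
relevant: ✓, none of q, r, p, g, f goes unused
unrestricted: ✓, simply typable at (Q -> P -> P -> Q -> Q -> Q -> P) -> Q -> P; W, C, E all held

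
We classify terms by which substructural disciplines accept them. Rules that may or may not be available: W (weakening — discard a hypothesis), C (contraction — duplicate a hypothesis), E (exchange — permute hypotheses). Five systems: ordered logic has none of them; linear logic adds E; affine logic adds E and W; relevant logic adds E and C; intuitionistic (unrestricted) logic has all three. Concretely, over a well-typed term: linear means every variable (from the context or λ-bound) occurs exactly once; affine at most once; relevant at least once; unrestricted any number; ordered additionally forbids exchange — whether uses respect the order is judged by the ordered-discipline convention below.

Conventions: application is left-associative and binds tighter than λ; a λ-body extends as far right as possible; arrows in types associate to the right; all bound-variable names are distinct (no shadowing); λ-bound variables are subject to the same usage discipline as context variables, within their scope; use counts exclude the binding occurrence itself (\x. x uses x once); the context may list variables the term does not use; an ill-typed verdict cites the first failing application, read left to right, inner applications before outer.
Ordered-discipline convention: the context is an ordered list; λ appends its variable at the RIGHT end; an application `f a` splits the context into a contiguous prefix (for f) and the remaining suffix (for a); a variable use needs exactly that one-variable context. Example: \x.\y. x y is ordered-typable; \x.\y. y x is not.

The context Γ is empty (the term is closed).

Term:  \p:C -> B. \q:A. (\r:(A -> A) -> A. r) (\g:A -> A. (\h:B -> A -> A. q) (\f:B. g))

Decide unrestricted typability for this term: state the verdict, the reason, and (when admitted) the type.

yes — well-typed at (C -> B) -> A -> (A -> A) -> A; no restrictions here; term : (C -> B) -> A -> (A -> A) -> A
use counts: p [bound]: 0; q [bound]: 1; r [bound]: 1; g [bound]: 1; h [bound]: 0; f [bound]: 0
order of uses: r, q, g
typing: the term checks, with type (C -> B) -> A -> (A -> A) -> A
summary: ordered ✗, linear ✗, affine ✓, relevant ✗, unrestricted ✓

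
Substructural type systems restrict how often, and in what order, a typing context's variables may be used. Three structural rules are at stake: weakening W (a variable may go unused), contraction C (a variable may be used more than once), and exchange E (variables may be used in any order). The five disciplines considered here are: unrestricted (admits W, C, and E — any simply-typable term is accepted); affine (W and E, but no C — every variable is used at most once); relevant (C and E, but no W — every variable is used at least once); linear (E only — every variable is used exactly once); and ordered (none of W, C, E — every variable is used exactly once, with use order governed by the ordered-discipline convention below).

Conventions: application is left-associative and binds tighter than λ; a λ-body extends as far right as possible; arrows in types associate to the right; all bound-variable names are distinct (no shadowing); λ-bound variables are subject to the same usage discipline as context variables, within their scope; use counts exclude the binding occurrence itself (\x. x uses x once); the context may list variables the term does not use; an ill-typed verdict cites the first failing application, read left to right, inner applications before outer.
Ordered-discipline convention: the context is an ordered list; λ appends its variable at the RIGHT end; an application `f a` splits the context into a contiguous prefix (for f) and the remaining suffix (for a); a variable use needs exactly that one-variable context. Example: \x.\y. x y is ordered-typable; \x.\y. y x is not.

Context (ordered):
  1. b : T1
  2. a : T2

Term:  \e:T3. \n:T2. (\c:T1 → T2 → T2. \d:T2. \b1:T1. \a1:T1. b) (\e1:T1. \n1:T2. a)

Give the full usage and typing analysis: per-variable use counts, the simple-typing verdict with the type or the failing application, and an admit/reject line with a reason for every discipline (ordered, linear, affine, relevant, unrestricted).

variable uses: b=1, a=1, e (λ-bound)=0, n (λ-bound)=0, c (λ-bound)=0, d (λ-bound)=0, b1 (λ-bound)=0, a1 (λ-bound)=0, e1 (λ-bound)=0, n1 (λ-bound)=0
use order (left to right): b, a
typing: well-typed at T3 → T2 → T2 → T1 → T1 → T1
ordered: ✗, e, n, c, d, b1, a1, e1, n1 never used (weakening)
linear: ✗, e, n, c, d, b1, a1, e1, n1 never used (weakening)
affine: ✓, no duplicate uses among b, a, e, n, c, d, b1, a1, e1, n1
relevant: ✗, e, n, c, d, b1, a1, e1, n1 never used (weakening)
unrestricted: ✓, type-checks (T3 → T2 → T2 → T1 → T1 → T1) and nothing is barred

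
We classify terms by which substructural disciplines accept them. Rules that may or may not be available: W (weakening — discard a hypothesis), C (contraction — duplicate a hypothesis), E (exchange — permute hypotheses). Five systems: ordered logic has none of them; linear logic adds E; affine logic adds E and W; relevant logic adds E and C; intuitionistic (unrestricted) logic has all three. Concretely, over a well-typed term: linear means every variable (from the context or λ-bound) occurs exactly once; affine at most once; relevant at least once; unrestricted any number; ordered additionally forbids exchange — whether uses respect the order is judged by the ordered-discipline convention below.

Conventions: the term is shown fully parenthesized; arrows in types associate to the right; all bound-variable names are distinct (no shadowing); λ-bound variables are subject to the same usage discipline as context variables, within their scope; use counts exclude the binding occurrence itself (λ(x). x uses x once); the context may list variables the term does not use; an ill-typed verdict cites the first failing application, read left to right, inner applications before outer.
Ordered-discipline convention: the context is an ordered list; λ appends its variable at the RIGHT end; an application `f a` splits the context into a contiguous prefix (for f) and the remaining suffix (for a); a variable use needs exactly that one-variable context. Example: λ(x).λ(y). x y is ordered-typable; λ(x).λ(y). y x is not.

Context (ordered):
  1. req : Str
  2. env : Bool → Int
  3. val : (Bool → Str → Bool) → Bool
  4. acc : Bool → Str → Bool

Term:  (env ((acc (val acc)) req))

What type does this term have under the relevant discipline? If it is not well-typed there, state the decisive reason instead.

term : Int
usage: req ×1; env ×1; val ×1; acc ×2
uses in reading order: env, acc, val, acc, req
typing: well-typed at Int
all disciplines: ordered ✗ · linear ✗ · affine ✗ · relevant ✓ · unrestricted ✓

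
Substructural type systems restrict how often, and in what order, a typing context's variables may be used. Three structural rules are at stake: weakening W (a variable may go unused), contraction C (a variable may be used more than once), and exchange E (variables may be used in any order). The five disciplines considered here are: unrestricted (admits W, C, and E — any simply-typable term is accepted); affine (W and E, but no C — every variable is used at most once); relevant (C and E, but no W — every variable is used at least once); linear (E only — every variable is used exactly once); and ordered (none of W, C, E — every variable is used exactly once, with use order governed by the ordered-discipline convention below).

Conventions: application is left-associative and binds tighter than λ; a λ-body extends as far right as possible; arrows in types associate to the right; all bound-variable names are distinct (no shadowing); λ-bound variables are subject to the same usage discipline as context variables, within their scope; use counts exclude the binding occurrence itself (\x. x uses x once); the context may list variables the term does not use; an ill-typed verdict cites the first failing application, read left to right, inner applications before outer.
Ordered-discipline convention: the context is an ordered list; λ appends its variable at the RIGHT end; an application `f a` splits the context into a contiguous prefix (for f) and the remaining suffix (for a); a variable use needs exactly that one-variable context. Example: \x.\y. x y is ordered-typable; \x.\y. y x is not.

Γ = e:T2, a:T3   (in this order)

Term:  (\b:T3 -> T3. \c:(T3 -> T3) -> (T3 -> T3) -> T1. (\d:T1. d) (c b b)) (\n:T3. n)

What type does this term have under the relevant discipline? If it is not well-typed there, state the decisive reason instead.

not well-typed under relevant — unused: e, a — weakening required
use counts: e: 0, a: 0, b [bound]: 2, c [bound]: 1, d [bound]: 1, n [bound]: 1
uses in reading order: d, c, b, b, n
typing: well-typed at ((T3 -> T3) -> (T3 -> T3) -> T1) -> T1
summary: ordered ✗ | linear ✗ | affine ✗ | relevant ✗ | unrestricted ✓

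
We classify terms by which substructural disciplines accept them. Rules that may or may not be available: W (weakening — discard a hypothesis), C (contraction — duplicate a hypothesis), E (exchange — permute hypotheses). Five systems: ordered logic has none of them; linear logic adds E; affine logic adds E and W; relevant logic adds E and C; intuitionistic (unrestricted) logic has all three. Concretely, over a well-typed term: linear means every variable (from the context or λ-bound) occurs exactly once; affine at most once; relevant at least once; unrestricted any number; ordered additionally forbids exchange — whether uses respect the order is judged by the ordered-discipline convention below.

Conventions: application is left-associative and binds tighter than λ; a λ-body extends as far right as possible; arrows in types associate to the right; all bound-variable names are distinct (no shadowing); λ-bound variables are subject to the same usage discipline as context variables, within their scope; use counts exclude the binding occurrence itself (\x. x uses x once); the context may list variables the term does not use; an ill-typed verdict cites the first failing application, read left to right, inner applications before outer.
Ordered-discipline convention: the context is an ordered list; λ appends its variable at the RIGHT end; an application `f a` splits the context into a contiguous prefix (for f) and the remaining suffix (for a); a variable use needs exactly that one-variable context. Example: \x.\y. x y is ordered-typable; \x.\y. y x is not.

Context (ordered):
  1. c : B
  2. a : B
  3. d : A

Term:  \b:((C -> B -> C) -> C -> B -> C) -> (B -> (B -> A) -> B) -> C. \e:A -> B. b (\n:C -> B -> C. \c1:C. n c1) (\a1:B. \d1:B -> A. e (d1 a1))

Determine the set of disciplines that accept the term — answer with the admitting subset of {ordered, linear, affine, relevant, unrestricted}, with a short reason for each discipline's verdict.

admitted by: affine, unrestricted
counts: c: 0×, a: 0×, d: 0×, b [bound]: 1×, e [bound]: 1×, n [bound]: 1×, c1 [bound]: 1×, a1 [bound]: 1×, d1 [bound]: 1×
use order (left to right): b, n, c1, e, d1, a1
typing: ✓ — (((C -> B -> C) -> C -> B -> C) -> (B -> (B -> A) -> B) -> C) -> (A -> B) -> C
ordered: ✗, unused: c, a, d — weakening required
linear: ✗, unused: c, a, d — weakening required
affine: ✓, no duplicate uses among c, a, d, b, e, n, c1, a1, d1
relevant: ✗, unused: c, a, d — weakening required
unrestricted: ✓, simply typable at (((C -> B -> C) -> C -> B -> C) -> (B -> (B -> A) -> B) -> C) -> (A -> B) -> C; W, C, E all held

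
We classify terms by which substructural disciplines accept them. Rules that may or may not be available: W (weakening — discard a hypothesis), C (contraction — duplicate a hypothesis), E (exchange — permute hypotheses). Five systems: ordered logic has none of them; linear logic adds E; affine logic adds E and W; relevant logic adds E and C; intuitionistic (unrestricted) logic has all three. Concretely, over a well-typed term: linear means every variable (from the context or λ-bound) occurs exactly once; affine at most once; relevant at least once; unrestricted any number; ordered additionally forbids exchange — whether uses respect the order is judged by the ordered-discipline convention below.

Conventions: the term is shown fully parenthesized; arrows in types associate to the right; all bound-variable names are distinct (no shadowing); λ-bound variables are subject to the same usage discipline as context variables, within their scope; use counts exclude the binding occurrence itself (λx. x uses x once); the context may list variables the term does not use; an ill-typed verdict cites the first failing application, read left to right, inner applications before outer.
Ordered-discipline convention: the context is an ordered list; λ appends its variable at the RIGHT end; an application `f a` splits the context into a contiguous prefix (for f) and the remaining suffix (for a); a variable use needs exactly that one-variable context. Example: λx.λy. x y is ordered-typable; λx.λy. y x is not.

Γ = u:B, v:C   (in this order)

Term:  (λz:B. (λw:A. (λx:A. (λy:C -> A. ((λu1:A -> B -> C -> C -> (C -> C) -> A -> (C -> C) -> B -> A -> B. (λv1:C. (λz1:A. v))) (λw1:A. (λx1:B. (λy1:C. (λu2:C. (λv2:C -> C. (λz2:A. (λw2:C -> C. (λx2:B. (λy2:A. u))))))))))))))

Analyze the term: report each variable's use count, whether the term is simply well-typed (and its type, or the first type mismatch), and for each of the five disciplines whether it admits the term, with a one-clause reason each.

variable uses: u ×1, v ×1, z (λ-bound) ×0, w (λ-bound) ×0, x (λ-bound) ×0, y (λ-bound) ×0, u1 (λ-bound) ×0, v1 (λ-bound) ×0, z1 (λ-bound) ×0, w1 (λ-bound) ×0, x1 (λ-bound) ×0, y1 (λ-bound) ×0, u2 (λ-bound) ×0, v2 (λ-bound) ×0, z2 (λ-bound) ×0, w2 (λ-bound) ×0, x2 (λ-bound) ×0, y2 (λ-bound) ×0
use order (left to right): v, u
typing: ✓ — B -> A -> A -> (C -> A) -> C -> A -> C
ordered ✗ (unused: z, w, x, y, u1, v1, z1, w1, x1, y1, u2, v2, z2, w2, x2, y2 — weakening required)
linear ✗ (unused: z, w, x, y, u1, v1, z1, w1, x1, y1, u2, v2, z2, w2, x2, y2 — weakening required)
affine ✓ (none of u, v, z, w, x, y, u1, v1, z1, w1, x1, y1, u2, v2, z2, w2, x2, y2 used more than once)
relevant ✗ (unused: z, w, x, y, u1, v1, z1, w1, x1, y1, u2, v2, z2, w2, x2, y2 — weakening required)
unrestricted ✓ (type-checks (B -> A -> A -> (C -> A) -> C -> A -> C) and nothing is barred)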